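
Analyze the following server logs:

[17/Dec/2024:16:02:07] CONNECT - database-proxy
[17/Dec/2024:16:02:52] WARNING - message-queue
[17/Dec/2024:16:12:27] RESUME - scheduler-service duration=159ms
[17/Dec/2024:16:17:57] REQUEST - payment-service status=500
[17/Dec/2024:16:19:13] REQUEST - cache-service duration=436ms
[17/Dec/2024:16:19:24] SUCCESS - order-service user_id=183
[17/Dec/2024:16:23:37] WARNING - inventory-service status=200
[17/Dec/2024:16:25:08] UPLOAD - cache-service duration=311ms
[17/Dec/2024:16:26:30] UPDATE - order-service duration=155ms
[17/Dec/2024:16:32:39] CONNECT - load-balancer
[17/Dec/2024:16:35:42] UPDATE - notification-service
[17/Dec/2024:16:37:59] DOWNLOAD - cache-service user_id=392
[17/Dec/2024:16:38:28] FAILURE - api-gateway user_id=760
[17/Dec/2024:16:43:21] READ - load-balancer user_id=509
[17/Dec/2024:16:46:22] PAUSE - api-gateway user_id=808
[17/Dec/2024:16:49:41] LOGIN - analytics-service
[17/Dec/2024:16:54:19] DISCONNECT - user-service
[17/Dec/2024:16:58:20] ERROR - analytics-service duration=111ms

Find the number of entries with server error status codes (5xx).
1

To find matching entries:

1. Pattern to match: server error status codes (5xx)
2. Scan each log entry for the pattern
3. Count matches: 1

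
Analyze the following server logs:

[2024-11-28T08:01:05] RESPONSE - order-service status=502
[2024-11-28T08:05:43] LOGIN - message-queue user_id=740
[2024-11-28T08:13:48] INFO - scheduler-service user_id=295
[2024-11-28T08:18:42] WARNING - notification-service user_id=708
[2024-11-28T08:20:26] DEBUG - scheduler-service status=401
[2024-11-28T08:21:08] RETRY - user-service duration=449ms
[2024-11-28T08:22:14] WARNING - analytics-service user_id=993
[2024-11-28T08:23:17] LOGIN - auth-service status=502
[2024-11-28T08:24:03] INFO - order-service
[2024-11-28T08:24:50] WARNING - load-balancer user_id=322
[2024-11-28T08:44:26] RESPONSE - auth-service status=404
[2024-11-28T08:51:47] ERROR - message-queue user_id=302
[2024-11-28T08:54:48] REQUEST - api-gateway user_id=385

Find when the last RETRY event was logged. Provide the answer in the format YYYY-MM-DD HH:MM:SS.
2024-11-28 08:21:08

To find the last event:

1. Filter for all RETRY events
2. Sort by timestamp
3. Select the last one
4. Timestamp: 2024-11-28 08:21:08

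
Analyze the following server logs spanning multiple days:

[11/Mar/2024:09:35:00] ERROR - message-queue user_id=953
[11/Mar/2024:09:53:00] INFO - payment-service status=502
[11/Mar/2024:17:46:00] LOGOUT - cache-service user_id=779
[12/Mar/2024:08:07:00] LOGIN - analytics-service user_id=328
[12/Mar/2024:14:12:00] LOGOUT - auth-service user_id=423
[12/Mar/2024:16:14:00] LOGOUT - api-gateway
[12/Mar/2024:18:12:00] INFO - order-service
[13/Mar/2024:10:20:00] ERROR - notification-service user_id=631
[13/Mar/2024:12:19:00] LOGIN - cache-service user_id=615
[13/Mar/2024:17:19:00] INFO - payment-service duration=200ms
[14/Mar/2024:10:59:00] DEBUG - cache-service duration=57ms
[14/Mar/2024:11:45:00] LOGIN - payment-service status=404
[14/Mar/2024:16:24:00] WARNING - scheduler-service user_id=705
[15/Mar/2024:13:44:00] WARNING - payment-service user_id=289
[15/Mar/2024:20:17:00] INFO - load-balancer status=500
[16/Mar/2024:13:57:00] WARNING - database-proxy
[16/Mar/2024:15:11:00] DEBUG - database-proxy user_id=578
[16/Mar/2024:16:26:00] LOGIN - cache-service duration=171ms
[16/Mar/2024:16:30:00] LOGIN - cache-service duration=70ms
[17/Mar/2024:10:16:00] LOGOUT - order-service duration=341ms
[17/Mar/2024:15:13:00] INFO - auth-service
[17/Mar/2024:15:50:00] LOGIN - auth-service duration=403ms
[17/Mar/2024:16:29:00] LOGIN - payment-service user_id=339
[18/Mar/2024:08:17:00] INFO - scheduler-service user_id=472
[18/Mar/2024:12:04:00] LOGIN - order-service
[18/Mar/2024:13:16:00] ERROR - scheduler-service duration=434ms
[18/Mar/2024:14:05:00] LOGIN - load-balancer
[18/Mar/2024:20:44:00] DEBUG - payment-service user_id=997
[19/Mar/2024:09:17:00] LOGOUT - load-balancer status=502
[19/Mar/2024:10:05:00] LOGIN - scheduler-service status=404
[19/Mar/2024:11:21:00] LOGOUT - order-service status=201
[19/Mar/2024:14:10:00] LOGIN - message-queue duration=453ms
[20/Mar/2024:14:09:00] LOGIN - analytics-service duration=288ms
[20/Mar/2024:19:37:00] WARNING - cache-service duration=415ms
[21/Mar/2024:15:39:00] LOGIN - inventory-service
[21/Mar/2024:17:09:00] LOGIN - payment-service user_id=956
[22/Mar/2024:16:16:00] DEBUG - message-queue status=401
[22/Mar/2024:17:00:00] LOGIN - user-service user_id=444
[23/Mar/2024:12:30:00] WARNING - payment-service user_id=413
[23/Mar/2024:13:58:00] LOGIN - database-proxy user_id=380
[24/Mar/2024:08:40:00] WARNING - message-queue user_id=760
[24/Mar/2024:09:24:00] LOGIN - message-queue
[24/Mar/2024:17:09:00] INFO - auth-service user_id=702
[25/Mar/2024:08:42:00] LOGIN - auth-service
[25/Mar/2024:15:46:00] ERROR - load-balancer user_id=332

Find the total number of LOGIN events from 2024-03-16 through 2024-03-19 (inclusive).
8

To filter by date range:

1. Date range: 2024-03-16 through 2024-03-19, both dates inclusive
2. Filter for LOGIN events whose date falls in this range
3. Count matching events: 8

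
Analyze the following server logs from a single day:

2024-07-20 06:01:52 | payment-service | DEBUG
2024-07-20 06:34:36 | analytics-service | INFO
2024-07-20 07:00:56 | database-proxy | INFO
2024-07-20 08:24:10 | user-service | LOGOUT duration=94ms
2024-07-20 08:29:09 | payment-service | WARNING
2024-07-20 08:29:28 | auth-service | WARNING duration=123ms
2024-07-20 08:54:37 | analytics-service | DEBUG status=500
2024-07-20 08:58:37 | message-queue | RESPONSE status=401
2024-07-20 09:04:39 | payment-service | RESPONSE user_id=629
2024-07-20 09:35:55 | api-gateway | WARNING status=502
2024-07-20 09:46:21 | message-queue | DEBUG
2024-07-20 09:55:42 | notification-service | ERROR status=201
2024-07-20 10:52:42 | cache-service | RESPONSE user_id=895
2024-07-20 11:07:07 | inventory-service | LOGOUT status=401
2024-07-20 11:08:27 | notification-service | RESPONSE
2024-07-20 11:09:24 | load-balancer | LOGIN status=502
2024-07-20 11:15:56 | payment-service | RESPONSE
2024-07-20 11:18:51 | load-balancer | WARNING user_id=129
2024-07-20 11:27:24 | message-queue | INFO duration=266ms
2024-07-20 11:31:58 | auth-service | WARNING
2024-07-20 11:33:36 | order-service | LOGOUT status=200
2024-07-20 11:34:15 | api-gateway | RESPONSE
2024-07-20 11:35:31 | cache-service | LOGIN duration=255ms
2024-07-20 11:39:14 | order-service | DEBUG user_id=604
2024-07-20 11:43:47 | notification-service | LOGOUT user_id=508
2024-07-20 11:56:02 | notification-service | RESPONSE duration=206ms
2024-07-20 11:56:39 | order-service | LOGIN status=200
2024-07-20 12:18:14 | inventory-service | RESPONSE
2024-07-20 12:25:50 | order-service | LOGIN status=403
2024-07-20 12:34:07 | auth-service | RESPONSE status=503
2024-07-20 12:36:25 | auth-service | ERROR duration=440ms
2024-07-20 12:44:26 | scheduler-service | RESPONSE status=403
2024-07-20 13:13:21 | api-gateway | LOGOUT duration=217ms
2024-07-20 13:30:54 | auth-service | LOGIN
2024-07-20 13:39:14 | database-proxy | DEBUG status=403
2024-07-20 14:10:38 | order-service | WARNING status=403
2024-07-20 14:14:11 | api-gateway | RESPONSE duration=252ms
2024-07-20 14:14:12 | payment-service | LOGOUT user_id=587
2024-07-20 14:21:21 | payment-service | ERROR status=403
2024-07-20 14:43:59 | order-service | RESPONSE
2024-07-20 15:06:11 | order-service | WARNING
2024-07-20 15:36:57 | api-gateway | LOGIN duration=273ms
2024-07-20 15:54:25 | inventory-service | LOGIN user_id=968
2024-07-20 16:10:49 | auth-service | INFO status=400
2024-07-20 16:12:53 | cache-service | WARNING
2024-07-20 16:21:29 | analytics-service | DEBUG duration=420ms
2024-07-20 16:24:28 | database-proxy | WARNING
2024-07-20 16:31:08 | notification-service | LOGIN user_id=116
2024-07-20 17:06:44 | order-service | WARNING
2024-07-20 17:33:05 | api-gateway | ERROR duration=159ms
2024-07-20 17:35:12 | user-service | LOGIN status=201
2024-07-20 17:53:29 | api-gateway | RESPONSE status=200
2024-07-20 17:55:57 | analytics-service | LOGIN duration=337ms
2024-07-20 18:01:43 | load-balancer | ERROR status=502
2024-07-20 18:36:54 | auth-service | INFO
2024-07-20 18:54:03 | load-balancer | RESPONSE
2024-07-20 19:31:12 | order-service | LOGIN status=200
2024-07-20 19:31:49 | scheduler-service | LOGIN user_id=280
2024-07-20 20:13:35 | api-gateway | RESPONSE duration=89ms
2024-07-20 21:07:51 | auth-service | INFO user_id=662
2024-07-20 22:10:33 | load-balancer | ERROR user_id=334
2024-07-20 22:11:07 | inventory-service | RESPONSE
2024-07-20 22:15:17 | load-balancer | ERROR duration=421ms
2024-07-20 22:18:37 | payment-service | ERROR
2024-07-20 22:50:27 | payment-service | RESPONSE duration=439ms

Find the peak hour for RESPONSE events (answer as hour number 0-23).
11

To find the peak hour:

1. Group all RESPONSE events by hour
2. Count events in each hour
3. Find hour with maximum count
4. Peak hour: 11 (with 4 events)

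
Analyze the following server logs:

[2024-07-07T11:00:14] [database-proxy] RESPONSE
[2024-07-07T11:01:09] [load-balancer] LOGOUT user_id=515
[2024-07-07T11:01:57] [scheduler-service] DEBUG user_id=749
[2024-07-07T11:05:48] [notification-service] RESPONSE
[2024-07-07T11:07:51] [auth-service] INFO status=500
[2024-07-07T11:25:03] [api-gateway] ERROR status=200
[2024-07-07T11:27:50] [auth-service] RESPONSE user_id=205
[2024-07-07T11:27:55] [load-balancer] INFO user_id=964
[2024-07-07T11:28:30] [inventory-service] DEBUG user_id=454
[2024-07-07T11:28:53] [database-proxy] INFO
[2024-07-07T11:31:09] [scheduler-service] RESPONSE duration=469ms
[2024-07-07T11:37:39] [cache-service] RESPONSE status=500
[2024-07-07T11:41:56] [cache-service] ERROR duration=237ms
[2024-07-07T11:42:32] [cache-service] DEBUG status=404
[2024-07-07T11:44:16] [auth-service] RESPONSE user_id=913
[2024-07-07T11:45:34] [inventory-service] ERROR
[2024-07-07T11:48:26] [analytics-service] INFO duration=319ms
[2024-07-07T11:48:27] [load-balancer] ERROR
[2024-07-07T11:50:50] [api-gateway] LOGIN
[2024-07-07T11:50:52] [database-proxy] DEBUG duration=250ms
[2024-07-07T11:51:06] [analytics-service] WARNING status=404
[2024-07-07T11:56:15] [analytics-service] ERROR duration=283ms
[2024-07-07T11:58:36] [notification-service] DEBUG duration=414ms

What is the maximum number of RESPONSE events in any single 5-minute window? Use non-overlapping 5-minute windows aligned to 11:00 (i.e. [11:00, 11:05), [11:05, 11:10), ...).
1

To find the burst window:

1. Divide the log period into non-overlapping 5-minute windows starting at 11:00
2. Count RESPONSE events in each window
3. Find the window with maximum count
4. Maximum events in a window: 1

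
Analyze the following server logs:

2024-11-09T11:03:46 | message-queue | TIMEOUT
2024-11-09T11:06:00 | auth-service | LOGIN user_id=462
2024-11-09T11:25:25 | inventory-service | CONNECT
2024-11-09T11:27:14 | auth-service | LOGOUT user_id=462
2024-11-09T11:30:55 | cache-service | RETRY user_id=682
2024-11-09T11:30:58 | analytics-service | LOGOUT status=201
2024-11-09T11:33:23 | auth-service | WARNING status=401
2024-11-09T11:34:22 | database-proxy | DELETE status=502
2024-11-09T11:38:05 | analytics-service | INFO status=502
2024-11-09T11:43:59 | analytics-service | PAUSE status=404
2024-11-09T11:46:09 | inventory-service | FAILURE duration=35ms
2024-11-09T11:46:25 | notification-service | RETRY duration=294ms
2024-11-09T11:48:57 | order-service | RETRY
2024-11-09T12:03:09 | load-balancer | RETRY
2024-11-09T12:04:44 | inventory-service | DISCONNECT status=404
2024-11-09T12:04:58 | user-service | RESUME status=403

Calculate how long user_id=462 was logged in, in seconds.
1274

To calculate session duration:

1. Find LOGIN event for user_id=462: 2024-11-09T11:06:00
2. Find LOGOUT event for user_id=462: 2024-11-09T11:27:14
3. Session duration: 2024-11-09T11:27:14 - 2024-11-09T11:06:00 = 1274 seconds (21 minutes)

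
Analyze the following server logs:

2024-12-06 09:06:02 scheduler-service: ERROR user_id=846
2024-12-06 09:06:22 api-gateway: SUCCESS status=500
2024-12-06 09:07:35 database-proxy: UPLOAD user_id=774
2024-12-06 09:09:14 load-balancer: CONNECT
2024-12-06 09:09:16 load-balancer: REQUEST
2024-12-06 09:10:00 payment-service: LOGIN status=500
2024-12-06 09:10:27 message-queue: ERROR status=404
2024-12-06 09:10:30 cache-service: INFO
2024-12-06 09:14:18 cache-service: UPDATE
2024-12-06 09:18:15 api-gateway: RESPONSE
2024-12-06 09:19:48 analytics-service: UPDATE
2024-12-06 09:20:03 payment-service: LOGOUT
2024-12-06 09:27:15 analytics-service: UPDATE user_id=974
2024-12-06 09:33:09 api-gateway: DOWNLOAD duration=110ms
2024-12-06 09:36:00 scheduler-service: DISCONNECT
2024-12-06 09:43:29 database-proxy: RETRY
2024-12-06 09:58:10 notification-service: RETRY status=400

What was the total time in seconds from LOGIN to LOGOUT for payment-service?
603

To calculate state duration:

1. Find LOGIN event for payment-service: 2024-12-06 09:10:00
2. Find LOGOUT event for payment-service: 2024-12-06 09:20:03
3. Calculate duration: 2024-12-06 09:20:03 - 2024-12-06 09:10:00 = 603 seconds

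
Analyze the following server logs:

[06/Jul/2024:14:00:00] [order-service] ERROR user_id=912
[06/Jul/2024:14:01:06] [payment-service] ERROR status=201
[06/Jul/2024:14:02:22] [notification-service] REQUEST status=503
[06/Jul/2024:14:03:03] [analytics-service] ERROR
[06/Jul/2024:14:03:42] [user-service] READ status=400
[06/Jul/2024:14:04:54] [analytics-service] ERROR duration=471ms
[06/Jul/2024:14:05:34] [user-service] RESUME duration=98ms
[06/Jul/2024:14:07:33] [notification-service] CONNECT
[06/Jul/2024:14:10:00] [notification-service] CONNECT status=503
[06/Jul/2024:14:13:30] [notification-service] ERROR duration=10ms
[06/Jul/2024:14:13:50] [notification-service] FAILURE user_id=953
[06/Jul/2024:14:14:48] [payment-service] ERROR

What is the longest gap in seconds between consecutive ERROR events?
516

To find the longest gap:

1. Extract all ERROR events in chronological order
2. Calculate time differences between consecutive events
3. Find the maximum difference
4. Longest gap: 516 seconds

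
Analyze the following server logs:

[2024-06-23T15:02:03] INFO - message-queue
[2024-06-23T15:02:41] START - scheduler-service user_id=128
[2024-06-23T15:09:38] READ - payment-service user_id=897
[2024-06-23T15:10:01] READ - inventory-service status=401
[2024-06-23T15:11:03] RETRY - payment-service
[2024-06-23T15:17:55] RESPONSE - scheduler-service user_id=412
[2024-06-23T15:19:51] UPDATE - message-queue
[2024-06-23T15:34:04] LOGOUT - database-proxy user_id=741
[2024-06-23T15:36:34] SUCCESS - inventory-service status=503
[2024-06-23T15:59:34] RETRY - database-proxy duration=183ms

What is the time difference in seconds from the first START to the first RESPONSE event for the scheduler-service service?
914

To find the time between events:

1. Locate the first START event for scheduler-service: 2024-06-23T15:02:41
2. Locate the first RESPONSE event for scheduler-service: 2024-06-23T15:17:55
3. Calculate the difference: 2024-06-23T15:17:55 - 2024-06-23T15:02:41 = 914 seconds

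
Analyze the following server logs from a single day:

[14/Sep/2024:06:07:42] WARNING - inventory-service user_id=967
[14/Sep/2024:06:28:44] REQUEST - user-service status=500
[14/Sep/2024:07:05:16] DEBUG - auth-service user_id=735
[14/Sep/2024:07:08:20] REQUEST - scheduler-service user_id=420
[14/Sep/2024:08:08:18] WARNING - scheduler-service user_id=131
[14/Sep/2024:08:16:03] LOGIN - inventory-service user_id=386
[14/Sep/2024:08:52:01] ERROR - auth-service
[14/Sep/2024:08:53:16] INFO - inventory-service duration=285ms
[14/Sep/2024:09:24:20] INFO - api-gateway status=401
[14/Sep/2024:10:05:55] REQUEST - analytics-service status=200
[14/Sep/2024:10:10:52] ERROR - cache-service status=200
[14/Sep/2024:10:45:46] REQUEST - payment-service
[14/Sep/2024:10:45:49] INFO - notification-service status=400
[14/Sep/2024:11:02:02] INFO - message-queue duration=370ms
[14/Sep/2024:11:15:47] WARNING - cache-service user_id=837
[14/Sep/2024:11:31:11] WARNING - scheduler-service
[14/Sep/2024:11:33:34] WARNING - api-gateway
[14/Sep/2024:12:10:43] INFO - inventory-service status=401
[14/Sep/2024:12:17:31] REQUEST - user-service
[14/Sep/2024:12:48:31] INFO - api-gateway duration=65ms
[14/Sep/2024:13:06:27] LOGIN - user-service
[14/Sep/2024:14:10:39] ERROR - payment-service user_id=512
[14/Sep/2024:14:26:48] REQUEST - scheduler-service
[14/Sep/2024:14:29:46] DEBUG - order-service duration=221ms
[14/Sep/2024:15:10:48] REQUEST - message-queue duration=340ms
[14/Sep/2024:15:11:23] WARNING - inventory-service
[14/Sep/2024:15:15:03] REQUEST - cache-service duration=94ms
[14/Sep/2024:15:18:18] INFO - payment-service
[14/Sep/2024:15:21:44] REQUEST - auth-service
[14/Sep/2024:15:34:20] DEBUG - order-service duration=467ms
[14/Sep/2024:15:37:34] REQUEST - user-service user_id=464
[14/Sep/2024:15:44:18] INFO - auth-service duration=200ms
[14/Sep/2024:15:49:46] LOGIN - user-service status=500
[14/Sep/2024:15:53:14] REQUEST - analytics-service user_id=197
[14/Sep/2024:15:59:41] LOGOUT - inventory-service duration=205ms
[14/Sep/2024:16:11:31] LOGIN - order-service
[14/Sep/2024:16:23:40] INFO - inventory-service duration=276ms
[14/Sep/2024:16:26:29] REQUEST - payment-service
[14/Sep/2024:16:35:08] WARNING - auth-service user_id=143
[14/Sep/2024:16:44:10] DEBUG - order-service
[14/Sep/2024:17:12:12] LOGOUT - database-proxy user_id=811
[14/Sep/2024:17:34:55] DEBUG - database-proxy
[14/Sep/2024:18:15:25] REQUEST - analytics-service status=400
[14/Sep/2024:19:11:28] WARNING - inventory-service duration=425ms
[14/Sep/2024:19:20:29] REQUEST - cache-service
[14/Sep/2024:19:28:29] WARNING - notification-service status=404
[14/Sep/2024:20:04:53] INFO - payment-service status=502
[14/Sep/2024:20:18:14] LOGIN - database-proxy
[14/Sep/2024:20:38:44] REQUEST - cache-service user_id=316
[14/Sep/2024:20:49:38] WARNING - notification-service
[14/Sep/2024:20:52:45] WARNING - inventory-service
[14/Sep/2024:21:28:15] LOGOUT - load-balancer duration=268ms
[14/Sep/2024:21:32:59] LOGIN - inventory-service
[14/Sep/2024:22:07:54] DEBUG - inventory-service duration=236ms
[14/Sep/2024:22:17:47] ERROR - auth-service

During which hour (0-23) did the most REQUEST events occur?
15

To find the peak hour:

1. Group all REQUEST events by hour
2. Count events in each hour
3. Find hour with maximum count
4. Peak hour: 15 (with 5 events)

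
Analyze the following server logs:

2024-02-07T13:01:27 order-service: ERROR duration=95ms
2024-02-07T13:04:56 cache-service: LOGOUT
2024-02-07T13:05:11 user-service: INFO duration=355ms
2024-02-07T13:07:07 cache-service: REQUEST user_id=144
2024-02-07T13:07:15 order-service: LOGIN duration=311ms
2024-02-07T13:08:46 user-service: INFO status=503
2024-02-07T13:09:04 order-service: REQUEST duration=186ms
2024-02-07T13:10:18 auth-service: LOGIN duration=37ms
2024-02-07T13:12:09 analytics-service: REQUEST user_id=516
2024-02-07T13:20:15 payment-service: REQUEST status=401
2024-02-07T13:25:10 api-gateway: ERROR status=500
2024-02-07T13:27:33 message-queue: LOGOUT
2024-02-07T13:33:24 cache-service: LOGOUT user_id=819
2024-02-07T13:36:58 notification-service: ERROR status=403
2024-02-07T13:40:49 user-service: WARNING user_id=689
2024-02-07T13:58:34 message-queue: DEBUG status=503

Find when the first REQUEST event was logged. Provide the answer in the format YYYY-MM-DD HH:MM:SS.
2024-02-07 13:07:07

To find the first event:

1. Filter for all REQUEST events
2. Sort by timestamp
3. Select the first one
4. Timestamp: 2024-02-07 13:07:07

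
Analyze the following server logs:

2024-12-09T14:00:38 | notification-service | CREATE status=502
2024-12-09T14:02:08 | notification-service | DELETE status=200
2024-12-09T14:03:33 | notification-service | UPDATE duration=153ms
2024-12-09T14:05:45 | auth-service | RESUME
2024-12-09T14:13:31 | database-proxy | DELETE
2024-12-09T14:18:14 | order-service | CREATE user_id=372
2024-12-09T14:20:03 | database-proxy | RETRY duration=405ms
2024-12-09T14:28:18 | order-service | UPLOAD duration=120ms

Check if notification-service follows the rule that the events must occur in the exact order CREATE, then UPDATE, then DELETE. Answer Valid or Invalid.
Invalid

To validate ordering:

1. Required order: CREATE → UPDATE → DELETE
2. Rule: the events must occur in the exact order CREATE, then UPDATE, then DELETE
3. Check actual order of events for notification-service
4. Result: Invalid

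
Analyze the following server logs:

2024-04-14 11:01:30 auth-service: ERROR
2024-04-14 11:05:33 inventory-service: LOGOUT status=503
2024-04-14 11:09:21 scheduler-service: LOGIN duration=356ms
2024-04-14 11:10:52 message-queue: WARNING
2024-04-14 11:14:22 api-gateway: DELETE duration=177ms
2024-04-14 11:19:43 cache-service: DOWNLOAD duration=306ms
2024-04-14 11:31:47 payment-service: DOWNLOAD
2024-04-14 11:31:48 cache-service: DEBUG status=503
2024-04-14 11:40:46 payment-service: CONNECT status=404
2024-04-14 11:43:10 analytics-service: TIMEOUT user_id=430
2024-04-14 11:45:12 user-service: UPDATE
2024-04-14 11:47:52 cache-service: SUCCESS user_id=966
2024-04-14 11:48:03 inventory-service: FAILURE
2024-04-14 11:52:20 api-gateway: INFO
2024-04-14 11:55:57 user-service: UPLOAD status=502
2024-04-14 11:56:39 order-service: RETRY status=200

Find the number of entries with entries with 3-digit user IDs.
2

To find matching entries:

1. Pattern to match: entries with 3-digit user IDs
2. Scan each log entry for the pattern
3. Count matches: 2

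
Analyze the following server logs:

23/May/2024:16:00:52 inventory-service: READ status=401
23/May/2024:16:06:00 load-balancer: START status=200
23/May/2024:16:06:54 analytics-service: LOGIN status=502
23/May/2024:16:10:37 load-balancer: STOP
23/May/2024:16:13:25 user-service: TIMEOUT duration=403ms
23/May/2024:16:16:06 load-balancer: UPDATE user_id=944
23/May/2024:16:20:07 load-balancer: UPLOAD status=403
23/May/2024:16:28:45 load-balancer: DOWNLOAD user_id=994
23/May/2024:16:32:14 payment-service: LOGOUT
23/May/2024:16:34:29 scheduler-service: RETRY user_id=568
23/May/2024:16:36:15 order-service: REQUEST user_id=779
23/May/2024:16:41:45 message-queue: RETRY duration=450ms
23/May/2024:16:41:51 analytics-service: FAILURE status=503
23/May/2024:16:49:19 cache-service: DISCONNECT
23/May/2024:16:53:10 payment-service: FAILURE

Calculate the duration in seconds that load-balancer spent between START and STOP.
277

To calculate state duration:

1. Find START event for load-balancer: 23/May/2024:16:06:00
2. Find STOP event for load-balancer: 23/May/2024:16:10:37
3. Calculate duration: 23/May/2024:16:10:37 - 23/May/2024:16:06:00 = 277 seconds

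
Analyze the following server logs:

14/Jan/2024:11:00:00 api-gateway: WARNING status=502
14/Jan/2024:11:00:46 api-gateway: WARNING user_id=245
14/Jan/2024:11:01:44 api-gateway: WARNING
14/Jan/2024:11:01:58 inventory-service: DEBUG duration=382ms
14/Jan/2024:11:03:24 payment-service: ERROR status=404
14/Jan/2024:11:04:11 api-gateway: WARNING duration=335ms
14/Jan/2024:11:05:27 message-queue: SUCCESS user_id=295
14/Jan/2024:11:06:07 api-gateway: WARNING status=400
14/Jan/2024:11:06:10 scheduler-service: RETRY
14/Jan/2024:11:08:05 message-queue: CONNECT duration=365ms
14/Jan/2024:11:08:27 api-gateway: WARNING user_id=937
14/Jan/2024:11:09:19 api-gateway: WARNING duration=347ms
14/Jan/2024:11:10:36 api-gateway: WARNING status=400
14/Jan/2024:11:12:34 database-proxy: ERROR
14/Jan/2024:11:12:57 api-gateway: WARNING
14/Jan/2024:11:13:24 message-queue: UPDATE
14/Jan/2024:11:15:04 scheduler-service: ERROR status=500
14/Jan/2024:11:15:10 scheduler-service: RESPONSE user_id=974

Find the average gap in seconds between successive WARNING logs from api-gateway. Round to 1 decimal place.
97.1

To calculate average interval:

1. Find all WARNING events for api-gateway in order
2. Calculate time gaps between consecutive events
3. Compute mean of gaps: 777 / 8 = 97.1 seconds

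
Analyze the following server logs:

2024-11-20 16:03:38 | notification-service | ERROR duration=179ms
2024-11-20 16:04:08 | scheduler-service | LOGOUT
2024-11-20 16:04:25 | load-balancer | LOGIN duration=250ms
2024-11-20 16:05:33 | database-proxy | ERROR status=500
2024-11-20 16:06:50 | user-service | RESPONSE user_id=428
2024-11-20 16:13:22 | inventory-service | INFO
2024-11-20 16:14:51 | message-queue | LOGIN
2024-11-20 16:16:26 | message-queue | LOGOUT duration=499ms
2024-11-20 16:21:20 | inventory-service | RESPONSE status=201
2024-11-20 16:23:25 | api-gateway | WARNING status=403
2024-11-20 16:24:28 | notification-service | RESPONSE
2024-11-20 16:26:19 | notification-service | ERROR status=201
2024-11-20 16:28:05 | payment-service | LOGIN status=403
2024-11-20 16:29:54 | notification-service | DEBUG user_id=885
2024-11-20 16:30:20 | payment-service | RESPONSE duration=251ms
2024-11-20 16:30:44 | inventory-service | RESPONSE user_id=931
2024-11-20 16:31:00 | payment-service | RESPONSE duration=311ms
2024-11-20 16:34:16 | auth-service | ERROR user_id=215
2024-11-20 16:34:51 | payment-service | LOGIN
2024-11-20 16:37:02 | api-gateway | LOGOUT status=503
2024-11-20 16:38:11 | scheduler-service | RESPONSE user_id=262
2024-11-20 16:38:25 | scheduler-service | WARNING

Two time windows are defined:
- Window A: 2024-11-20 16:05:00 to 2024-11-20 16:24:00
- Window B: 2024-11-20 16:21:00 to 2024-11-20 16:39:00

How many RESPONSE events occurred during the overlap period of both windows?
1

To find overlap events:

1. Window A: 2024-11-20 16:05:00 to 2024-11-20 16:24:00
2. Window B: 2024-11-20 16:21:00 to 2024-11-20 16:39:00
3. Overlap period: 2024-11-20 16:21:00 to 2024-11-20 16:24:00
4. Count RESPONSE events in overlap: 1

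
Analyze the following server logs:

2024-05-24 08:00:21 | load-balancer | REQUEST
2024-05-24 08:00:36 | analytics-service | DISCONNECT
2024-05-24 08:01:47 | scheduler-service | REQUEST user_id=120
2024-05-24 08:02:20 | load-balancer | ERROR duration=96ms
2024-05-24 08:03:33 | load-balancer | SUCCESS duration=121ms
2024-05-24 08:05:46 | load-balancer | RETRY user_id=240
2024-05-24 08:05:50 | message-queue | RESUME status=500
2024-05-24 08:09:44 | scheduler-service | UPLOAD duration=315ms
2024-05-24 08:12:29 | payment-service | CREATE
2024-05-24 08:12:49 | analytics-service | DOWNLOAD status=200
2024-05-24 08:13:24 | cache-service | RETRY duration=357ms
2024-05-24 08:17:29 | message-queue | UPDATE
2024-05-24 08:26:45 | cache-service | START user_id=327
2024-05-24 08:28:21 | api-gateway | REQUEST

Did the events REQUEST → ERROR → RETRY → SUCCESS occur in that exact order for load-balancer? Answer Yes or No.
No

To verify sequence order:

1. Find all events in sequence REQUEST → ERROR → RETRY → SUCCESS for load-balancer
2. Extract their timestamps
3. Check if timestamps are in ascending order
4. Result: No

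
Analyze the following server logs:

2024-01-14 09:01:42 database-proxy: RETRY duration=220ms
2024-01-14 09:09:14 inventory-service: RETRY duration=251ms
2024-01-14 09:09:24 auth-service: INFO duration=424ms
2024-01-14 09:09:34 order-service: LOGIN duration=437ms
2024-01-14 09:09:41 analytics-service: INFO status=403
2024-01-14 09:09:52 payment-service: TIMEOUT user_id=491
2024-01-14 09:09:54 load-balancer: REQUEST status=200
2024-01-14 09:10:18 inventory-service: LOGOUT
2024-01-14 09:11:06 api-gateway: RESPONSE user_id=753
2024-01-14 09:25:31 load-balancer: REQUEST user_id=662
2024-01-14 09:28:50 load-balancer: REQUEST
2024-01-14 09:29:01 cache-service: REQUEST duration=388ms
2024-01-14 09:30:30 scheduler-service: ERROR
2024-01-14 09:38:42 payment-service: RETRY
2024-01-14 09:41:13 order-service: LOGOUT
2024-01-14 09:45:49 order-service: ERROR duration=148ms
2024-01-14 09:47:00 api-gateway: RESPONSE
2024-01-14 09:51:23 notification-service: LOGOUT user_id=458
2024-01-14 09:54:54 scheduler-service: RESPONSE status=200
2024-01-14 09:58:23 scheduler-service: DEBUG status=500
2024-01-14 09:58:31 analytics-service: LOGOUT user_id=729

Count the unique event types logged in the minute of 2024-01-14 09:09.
5

To count unique event types:

1. Filter events in the minute starting at 2024-01-14 09:09
2. Extract event types from matching entries
3. Count unique types: 5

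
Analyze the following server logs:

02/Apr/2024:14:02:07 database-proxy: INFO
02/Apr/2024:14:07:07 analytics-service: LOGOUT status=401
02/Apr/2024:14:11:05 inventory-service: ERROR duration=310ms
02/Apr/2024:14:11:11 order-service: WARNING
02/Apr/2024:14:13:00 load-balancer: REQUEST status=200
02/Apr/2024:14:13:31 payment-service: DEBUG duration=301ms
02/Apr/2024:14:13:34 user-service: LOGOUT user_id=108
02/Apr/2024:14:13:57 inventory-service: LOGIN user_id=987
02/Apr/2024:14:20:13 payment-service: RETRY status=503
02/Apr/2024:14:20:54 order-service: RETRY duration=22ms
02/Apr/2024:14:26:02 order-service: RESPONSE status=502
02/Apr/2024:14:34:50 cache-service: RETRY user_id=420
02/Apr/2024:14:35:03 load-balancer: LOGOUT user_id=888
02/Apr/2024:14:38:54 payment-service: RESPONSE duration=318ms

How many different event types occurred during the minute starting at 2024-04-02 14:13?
4

To count unique event types:

1. Filter events in the minute starting at 2024-04-02 14:13
2. Extract event types from matching entries
3. Count unique types: 4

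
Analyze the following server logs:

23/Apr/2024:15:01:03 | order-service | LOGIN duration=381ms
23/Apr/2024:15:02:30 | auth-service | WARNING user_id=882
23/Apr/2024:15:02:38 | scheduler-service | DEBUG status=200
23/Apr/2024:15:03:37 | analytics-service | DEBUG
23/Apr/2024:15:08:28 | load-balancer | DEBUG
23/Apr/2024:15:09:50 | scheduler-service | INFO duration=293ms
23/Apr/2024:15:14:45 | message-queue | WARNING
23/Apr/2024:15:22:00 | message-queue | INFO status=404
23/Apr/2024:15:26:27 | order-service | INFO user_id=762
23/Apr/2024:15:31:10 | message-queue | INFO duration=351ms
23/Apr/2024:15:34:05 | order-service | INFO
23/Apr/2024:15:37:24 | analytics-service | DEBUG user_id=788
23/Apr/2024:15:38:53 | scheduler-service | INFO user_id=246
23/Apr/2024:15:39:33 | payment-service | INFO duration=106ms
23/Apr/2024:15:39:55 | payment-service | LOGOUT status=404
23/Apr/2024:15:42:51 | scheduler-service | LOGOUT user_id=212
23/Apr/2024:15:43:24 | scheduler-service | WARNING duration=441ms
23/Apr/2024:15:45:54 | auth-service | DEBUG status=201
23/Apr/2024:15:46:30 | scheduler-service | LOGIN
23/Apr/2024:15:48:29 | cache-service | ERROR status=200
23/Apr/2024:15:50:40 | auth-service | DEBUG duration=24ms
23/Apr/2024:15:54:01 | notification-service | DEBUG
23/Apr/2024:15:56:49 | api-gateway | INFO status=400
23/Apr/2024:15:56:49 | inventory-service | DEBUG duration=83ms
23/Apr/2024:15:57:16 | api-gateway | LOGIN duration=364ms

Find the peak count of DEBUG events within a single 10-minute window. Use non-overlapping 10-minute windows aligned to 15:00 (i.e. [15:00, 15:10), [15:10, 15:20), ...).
3

To find the burst window:

1. Divide the log period into non-overlapping 10-minute windows starting at 15:00
2. Count DEBUG events in each window
3. Find the window with maximum count
4. Maximum events in a window: 3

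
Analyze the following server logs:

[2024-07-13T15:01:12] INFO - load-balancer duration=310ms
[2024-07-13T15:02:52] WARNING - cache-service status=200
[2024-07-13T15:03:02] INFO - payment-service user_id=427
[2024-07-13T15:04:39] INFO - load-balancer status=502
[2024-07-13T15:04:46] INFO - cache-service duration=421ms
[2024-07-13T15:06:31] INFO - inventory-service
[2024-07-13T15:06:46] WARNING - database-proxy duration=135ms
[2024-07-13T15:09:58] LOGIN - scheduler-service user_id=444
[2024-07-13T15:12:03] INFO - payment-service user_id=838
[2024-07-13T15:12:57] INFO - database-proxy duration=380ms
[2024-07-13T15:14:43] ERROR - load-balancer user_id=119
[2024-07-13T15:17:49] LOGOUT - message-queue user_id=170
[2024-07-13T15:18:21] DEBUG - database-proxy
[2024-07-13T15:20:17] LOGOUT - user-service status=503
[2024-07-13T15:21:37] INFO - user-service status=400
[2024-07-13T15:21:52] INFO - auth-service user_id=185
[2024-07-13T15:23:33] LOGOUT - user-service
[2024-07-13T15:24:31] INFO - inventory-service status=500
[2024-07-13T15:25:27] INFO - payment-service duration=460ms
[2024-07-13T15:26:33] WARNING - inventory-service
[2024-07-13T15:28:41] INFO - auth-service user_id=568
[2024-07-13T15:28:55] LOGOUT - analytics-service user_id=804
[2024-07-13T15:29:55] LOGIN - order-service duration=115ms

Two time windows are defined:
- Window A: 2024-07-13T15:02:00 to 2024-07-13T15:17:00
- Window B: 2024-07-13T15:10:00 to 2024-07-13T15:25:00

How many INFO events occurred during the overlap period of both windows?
2

To find overlap events:

1. Window A: 2024-07-13T15:02:00 to 2024-07-13T15:17:00
2. Window B: 2024-07-13T15:10:00 to 2024-07-13T15:25:00
3. Overlap period: 2024-07-13T15:10:00 to 2024-07-13T15:17:00
4. Count INFO events in overlap: 2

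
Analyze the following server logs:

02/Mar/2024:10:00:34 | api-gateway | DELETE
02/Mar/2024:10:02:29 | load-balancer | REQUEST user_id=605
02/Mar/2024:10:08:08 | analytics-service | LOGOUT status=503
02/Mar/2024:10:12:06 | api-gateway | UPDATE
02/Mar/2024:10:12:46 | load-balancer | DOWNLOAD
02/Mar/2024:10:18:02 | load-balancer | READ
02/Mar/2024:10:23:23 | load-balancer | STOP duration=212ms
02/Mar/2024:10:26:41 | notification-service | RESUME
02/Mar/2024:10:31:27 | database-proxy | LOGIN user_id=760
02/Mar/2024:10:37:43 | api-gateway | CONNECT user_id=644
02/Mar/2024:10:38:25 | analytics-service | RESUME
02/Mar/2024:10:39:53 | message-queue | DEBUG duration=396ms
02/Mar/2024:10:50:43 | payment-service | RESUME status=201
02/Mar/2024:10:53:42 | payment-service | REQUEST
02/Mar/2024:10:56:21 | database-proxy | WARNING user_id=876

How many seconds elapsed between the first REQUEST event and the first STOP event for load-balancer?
1254

To find the time between events:

1. Locate the first REQUEST event for load-balancer: 02/Mar/2024:10:02:29
2. Locate the first STOP event for load-balancer: 02/Mar/2024:10:23:23
3. Calculate the difference: 02/Mar/2024:10:23:23 - 02/Mar/2024:10:02:29 = 1254 seconds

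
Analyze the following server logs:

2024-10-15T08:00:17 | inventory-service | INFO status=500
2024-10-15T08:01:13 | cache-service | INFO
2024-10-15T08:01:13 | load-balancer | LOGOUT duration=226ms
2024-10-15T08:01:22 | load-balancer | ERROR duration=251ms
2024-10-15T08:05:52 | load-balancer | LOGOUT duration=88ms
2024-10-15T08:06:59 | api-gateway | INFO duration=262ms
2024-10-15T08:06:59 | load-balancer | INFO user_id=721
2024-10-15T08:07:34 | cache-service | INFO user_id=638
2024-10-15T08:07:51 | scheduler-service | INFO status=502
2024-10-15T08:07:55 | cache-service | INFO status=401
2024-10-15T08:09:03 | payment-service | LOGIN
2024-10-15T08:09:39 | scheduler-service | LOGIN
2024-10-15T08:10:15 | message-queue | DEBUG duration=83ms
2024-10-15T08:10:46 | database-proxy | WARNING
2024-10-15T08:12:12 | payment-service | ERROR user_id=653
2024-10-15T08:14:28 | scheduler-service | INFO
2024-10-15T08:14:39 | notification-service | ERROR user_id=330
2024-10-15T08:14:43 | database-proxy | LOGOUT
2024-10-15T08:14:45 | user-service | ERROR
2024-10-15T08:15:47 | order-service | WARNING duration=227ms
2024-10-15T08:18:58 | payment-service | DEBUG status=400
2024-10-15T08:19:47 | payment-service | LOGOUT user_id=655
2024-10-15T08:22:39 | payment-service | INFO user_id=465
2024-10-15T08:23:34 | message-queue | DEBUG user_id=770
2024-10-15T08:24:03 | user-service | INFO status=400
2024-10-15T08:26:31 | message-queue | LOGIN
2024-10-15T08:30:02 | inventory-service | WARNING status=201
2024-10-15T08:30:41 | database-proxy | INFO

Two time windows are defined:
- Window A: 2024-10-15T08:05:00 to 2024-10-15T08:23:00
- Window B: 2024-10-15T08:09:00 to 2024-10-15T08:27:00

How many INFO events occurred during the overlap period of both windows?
2

To find overlap events:

1. Window A: 2024-10-15T08:05:00 to 2024-10-15T08:23:00
2. Window B: 2024-10-15T08:09:00 to 2024-10-15T08:27:00
3. Overlap period: 2024-10-15T08:09:00 to 2024-10-15T08:23:00
4. Count INFO events in overlap: 2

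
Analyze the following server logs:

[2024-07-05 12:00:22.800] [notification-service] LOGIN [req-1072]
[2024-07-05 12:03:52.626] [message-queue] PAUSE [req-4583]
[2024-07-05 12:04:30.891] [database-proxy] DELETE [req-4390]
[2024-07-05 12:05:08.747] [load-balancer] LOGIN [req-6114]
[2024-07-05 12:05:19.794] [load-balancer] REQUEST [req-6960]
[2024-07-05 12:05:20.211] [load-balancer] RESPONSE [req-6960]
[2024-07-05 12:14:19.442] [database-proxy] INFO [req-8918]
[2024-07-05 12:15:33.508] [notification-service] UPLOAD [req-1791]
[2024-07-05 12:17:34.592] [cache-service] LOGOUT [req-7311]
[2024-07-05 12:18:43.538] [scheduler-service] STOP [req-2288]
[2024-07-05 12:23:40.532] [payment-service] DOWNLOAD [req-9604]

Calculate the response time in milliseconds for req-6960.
417

To calculate latency:

1. Find REQUEST with id req-6960: 2024-07-05 12:05:19.794
2. Find RESPONSE with id req-6960: 2024-07-05 12:05:20.211
3. Latency: 2024-07-05 12:05:20.211 - 2024-07-05 12:05:19.794 = 417ms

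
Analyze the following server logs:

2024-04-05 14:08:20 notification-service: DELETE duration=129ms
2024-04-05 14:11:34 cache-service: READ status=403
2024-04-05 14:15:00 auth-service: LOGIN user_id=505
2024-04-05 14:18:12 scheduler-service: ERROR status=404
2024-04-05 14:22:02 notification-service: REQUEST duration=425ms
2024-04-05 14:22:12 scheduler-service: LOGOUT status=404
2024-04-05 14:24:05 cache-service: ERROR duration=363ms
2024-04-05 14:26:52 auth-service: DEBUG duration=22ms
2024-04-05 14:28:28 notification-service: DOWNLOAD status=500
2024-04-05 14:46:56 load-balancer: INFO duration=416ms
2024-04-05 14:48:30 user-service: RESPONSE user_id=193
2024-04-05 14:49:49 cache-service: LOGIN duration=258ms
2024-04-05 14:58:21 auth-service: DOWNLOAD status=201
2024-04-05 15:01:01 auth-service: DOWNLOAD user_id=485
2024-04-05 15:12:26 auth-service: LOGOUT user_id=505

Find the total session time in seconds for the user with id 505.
3446

To calculate session duration:

1. Find LOGIN event for user_id=505: 2024-04-05 14:15:00
2. Find LOGOUT event for user_id=505: 2024-04-05 15:12:26
3. Session duration: 2024-04-05 15:12:26 - 2024-04-05 14:15:00 = 3446 seconds (57 minutes)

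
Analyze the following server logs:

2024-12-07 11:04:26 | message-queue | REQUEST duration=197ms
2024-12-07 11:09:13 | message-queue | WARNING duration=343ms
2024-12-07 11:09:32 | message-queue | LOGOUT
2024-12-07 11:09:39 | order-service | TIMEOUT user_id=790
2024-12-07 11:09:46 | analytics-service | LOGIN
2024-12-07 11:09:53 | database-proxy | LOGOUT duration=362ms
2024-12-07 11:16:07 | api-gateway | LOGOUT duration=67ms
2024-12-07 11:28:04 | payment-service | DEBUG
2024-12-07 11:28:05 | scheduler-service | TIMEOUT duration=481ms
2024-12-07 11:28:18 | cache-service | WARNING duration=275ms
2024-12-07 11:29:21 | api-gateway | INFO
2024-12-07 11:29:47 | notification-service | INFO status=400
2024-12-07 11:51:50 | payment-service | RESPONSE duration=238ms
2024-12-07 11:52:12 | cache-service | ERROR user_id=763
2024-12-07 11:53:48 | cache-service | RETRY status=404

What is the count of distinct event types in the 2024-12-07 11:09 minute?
4

To count unique event types:

1. Filter events in the minute starting at 2024-12-07 11:09
2. Extract event types from matching entries
3. Count unique types: 4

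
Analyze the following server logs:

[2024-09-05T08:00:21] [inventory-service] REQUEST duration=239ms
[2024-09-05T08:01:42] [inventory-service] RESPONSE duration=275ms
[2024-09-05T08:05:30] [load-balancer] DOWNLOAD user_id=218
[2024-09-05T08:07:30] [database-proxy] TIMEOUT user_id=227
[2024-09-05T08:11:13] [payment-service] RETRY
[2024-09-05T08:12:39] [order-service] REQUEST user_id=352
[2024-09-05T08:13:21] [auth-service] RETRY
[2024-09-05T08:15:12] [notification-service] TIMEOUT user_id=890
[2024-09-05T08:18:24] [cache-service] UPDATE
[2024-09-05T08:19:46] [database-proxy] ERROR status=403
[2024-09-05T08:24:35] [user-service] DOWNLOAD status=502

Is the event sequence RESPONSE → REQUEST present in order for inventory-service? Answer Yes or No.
No

To verify sequence order:

1. Find all events in sequence RESPONSE → REQUEST for inventory-service
2. Extract their timestamps
3. Check if timestamps are in ascending order
4. Result: No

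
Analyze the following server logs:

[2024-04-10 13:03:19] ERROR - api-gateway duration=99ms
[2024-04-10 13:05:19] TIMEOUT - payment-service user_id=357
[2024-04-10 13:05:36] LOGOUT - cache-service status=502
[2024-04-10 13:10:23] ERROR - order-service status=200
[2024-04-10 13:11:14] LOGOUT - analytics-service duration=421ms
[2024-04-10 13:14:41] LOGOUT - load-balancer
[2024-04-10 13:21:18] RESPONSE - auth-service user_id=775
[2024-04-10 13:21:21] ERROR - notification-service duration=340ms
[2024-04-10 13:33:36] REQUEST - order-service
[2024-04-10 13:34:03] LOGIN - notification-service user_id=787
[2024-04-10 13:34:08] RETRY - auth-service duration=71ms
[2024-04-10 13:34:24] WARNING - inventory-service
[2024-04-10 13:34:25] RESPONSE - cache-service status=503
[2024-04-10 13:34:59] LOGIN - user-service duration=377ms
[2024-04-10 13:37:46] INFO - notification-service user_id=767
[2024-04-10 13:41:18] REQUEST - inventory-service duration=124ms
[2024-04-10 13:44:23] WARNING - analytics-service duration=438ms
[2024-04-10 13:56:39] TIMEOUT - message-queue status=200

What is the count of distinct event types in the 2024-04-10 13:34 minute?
4

To count unique event types:

1. Filter events in the minute starting at 2024-04-10 13:34
2. Extract event types from matching entries
3. Count unique types: 4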